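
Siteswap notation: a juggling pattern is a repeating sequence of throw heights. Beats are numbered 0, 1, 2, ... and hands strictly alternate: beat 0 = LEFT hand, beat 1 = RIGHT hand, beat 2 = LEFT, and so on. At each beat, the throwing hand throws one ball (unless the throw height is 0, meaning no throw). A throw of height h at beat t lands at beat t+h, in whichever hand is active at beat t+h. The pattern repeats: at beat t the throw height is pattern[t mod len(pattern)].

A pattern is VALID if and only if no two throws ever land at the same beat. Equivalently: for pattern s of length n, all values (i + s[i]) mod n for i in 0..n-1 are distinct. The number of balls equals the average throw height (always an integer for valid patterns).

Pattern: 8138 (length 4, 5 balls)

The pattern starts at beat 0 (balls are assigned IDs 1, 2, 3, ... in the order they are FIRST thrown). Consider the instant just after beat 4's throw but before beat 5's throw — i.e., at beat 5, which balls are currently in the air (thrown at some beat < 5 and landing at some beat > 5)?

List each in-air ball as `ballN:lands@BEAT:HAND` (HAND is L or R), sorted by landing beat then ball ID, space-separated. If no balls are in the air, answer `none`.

Beat 0 (L): throw ball1 h=8 -> lands@8:L; in-air after throw: [b1@8:L]
Beat 1 (R): throw ball2 h=1 -> lands@2:L; in-air after throw: [b2@2:L b1@8:L]
Beat 2 (L): throw ball2 h=3 -> lands@5:R; in-air after throw: [b2@5:R b1@8:L]
Beat 3 (R): throw ball3 h=8 -> lands@11:R; in-air after throw: [b2@5:R b1@8:L b3@11:R]
Beat 4 (L): throw ball4 h=8 -> lands@12:L; in-air after throw: [b2@5:R b1@8:L b3@11:R b4@12:L]
Beat 5 (R): throw ball2 h=1 -> lands@6:L; in-air after throw: [b2@6:L b1@8:L b3@11:R b4@12:L]

Answer: ball1:lands@8:L ball3:lands@11:R ball4:lands@12:L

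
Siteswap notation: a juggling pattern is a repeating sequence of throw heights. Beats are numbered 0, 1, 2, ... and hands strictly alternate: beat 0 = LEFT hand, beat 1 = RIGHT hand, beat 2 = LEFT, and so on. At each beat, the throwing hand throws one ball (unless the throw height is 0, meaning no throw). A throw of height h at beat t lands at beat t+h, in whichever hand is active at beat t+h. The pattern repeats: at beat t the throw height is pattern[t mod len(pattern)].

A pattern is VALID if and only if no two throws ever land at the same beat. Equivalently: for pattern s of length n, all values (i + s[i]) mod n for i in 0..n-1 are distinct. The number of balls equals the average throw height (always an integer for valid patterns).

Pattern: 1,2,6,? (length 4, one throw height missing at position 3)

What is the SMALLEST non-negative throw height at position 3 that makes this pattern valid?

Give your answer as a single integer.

Answer: 3

Derivation:
i=0: (0 + 1) mod 4 = 1
i=1: (1 + 2) mod 4 = 3
i=2: (2 + 6) mod 4 = 0
i=3: s[i]=? (unknown)
Known residues: [0, 1, 3]; need a permutation of 0..3, so missing residue r = 2
Need (3 + s) mod 4 = 2; smallest s = (2 - 3) mod 4 = 3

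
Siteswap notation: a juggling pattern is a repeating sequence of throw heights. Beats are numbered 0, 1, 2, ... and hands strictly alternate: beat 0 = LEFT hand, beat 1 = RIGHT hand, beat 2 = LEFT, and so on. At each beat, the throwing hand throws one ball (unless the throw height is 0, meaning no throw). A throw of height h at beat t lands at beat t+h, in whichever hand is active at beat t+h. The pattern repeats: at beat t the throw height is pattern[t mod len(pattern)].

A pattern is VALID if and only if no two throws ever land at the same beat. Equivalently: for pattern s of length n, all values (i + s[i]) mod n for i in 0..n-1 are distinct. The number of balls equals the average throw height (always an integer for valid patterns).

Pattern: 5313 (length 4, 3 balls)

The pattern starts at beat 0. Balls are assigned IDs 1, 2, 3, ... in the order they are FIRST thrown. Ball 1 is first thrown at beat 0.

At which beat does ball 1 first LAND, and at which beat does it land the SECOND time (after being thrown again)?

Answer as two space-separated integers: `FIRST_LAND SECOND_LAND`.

Answer: 5 8

Derivation:
Beat 0 (L): throw ball1 h=5 -> lands@5:R; in-air after throw: [b1@5:R]
Beat 1 (R): throw ball2 h=3 -> lands@4:L; in-air after throw: [b2@4:L b1@5:R]
Beat 2 (L): throw ball3 h=1 -> lands@3:R; in-air after throw: [b3@3:R b2@4:L b1@5:R]
Beat 3 (R): throw ball3 h=3 -> lands@6:L; in-air after throw: [b2@4:L b1@5:R b3@6:L]
Beat 4 (L): throw ball2 h=5 -> lands@9:R; in-air after throw: [b1@5:R b3@6:L b2@9:R]
Beat 5 (R): throw ball1 h=3 -> lands@8:L; in-air after throw: [b3@6:L b1@8:L b2@9:R]
Beat 6 (L): throw ball3 h=1 -> lands@7:R; in-air after throw: [b3@7:R b1@8:L b2@9:R]
Beat 7 (R): throw ball3 h=3 -> lands@10:L; in-air after throw: [b1@8:L b2@9:R b3@10:L]
Beat 8 (L): throw ball1 h=5 -> lands@13:R; in-air after throw: [b2@9:R b3@10:L b1@13:R]
Ball 1: thrown@0 h=5 -> first land @5; rethrown@5 h=3 -> second land @8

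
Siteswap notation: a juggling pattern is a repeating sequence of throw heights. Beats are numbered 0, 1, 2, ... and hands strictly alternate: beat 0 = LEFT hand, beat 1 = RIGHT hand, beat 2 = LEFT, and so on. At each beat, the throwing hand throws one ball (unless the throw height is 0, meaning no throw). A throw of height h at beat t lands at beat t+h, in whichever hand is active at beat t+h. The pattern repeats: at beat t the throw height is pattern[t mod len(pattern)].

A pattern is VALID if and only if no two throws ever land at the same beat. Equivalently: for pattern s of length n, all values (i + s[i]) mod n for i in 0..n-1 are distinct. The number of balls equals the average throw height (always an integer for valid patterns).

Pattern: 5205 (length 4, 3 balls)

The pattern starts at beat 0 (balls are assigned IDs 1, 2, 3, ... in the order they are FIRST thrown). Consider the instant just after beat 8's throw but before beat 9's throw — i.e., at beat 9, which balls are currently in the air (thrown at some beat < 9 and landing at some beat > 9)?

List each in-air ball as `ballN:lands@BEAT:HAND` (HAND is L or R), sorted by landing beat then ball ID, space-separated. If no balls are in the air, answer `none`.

Beat 0 (L): throw ball1 h=5 -> lands@5:R; in-air after throw: [b1@5:R]
Beat 1 (R): throw ball2 h=2 -> lands@3:R; in-air after throw: [b2@3:R b1@5:R]
Beat 3 (R): throw ball2 h=5 -> lands@8:L; in-air after throw: [b1@5:R b2@8:L]
Beat 4 (L): throw ball3 h=5 -> lands@9:R; in-air after throw: [b1@5:R b2@8:L b3@9:R]
Beat 5 (R): throw ball1 h=2 -> lands@7:R; in-air after throw: [b1@7:R b2@8:L b3@9:R]
Beat 7 (R): throw ball1 h=5 -> lands@12:L; in-air after throw: [b2@8:L b3@9:R b1@12:L]
Beat 8 (L): throw ball2 h=5 -> lands@13:R; in-air after throw: [b3@9:R b1@12:L b2@13:R]
Beat 9 (R): throw ball3 h=2 -> lands@11:R; in-air after throw: [b3@11:R b1@12:L b2@13:R]

Answer: ball1:lands@12:L ball2:lands@13:R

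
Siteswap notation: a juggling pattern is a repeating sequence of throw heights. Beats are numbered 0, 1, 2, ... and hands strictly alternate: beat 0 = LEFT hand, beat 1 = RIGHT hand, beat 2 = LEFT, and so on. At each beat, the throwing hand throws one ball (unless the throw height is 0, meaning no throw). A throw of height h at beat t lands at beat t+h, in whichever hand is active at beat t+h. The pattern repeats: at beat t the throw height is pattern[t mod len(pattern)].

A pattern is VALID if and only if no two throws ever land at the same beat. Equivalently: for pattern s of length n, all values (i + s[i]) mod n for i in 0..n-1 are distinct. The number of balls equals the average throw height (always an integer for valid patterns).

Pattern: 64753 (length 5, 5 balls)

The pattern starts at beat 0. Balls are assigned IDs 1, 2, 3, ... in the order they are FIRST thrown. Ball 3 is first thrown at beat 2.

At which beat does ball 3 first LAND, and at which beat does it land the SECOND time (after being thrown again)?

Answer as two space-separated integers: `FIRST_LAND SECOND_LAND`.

Answer: 9 12

Derivation:
Beat 0 (L): throw ball1 h=6 -> lands@6:L; in-air after throw: [b1@6:L]
Beat 1 (R): throw ball2 h=4 -> lands@5:R; in-air after throw: [b2@5:R b1@6:L]
Beat 2 (L): throw ball3 h=7 -> lands@9:R; in-air after throw: [b2@5:R b1@6:L b3@9:R]
Beat 3 (R): throw ball4 h=5 -> lands@8:L; in-air after throw: [b2@5:R b1@6:L b4@8:L b3@9:R]
Beat 4 (L): throw ball5 h=3 -> lands@7:R; in-air after throw: [b2@5:R b1@6:L b5@7:R b4@8:L b3@9:R]
Beat 5 (R): throw ball2 h=6 -> lands@11:R; in-air after throw: [b1@6:L b5@7:R b4@8:L b3@9:R b2@11:R]
Beat 6 (L): throw ball1 h=4 -> lands@10:L; in-air after throw: [b5@7:R b4@8:L b3@9:R b1@10:L b2@11:R]
Beat 7 (R): throw ball5 h=7 -> lands@14:L; in-air after throw: [b4@8:L b3@9:R b1@10:L b2@11:R b5@14:L]
Beat 8 (L): throw ball4 h=5 -> lands@13:R; in-air after throw: [b3@9:R b1@10:L b2@11:R b4@13:R b5@14:L]
Beat 9 (R): throw ball3 h=3 -> lands@12:L; in-air after throw: [b1@10:L b2@11:R b3@12:L b4@13:R b5@14:L]
Beat 10 (L): throw ball1 h=6 -> lands@16:L; in-air after throw: [b2@11:R b3@12:L b4@13:R b5@14:L b1@16:L]
Beat 11 (R): throw ball2 h=4 -> lands@15:R; in-air after throw: [b3@12:L b4@13:R b5@14:L b2@15:R b1@16:L]
Beat 12 (L): throw ball3 h=7 -> lands@19:R; in-air after throw: [b4@13:R b5@14:L b2@15:R b1@16:L b3@19:R]
Ball 3: thrown@2 h=7 -> first land @9; rethrown@9 h=3 -> second land @12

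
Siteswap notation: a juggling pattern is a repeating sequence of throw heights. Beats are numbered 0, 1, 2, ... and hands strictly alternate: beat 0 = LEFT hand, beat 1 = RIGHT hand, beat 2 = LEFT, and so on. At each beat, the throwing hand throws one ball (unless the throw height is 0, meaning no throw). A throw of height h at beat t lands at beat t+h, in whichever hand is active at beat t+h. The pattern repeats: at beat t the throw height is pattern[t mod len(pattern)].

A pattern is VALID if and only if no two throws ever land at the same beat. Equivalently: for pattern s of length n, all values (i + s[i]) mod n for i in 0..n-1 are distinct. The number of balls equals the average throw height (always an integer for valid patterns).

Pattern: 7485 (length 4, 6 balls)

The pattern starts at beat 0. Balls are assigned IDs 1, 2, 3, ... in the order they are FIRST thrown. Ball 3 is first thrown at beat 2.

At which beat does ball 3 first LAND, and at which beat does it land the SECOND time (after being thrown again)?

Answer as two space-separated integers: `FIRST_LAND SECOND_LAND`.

Answer: 10 18

Derivation:
Beat 0 (L): throw ball1 h=7 -> lands@7:R; in-air after throw: [b1@7:R]
Beat 1 (R): throw ball2 h=4 -> lands@5:R; in-air after throw: [b2@5:R b1@7:R]
Beat 2 (L): throw ball3 h=8 -> lands@10:L; in-air after throw: [b2@5:R b1@7:R b3@10:L]
Beat 3 (R): throw ball4 h=5 -> lands@8:L; in-air after throw: [b2@5:R b1@7:R b4@8:L b3@10:L]
Beat 4 (L): throw ball5 h=7 -> lands@11:R; in-air after throw: [b2@5:R b1@7:R b4@8:L b3@10:L b5@11:R]
Beat 5 (R): throw ball2 h=4 -> lands@9:R; in-air after throw: [b1@7:R b4@8:L b2@9:R b3@10:L b5@11:R]
Beat 6 (L): throw ball6 h=8 -> lands@14:L; in-air after throw: [b1@7:R b4@8:L b2@9:R b3@10:L b5@11:R b6@14:L]
Beat 7 (R): throw ball1 h=5 -> lands@12:L; in-air after throw: [b4@8:L b2@9:R b3@10:L b5@11:R b1@12:L b6@14:L]
Beat 8 (L): throw ball4 h=7 -> lands@15:R; in-air after throw: [b2@9:R b3@10:L b5@11:R b1@12:L b6@14:L b4@15:R]
Beat 9 (R): throw ball2 h=4 -> lands@13:R; in-air after throw: [b3@10:L b5@11:R b1@12:L b2@13:R b6@14:L b4@15:R]
Beat 10 (L): throw ball3 h=8 -> lands@18:L; in-air after throw: [b5@11:R b1@12:L b2@13:R b6@14:L b4@15:R b3@18:L]
Beat 11 (R): throw ball5 h=5 -> lands@16:L; in-air after throw: [b1@12:L b2@13:R b6@14:L b4@15:R b5@16:L b3@18:L]
Beat 12 (L): throw ball1 h=7 -> lands@19:R; in-air after throw: [b2@13:R b6@14:L b4@15:R b5@16:L b3@18:L b1@19:R]
Beat 13 (R): throw ball2 h=4 -> lands@17:R; in-air after throw: [b6@14:L b4@15:R b5@16:L b2@17:R b3@18:L b1@19:R]
Beat 14 (L): throw ball6 h=8 -> lands@22:L; in-air after throw: [b4@15:R b5@16:L b2@17:R b3@18:L b1@19:R b6@22:L]
Beat 15 (R): throw ball4 h=5 -> lands@20:L; in-air after throw: [b5@16:L b2@17:R b3@18:L b1@19:R b4@20:L b6@22:L]
Beat 16 (L): throw ball5 h=7 -> lands@23:R; in-air after throw: [b2@17:R b3@18:L b1@19:R b4@20:L b6@22:L b5@23:R]
Beat 17 (R): throw ball2 h=4 -> lands@21:R; in-air after throw: [b3@18:L b1@19:R b4@20:L b2@21:R b6@22:L b5@23:R]
Beat 18 (L): throw ball3 h=8 -> lands@26:L; in-air after throw: [b1@19:R b4@20:L b2@21:R b6@22:L b5@23:R b3@26:L]
Ball 3: thrown@2 h=8 -> first land @10; rethrown@10 h=8 -> second land @18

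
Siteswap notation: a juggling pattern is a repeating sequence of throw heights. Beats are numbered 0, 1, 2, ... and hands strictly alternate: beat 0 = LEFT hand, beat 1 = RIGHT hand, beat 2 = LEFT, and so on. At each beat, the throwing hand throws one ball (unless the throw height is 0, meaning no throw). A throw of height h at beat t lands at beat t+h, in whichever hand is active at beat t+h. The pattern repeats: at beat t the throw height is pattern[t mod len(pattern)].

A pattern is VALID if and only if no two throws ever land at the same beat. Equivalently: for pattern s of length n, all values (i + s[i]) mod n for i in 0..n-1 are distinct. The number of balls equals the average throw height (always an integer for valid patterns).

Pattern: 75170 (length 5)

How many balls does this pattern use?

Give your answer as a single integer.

Pattern = [7, 5, 1, 7, 0], length n = 5
  position 0: throw height = 7, running sum = 7
  position 1: throw height = 5, running sum = 12
  position 2: throw height = 1, running sum = 13
  position 3: throw height = 7, running sum = 20
  position 4: throw height = 0, running sum = 20
Total sum = 20; balls = sum / n = 20 / 5 = 4

Answer: 4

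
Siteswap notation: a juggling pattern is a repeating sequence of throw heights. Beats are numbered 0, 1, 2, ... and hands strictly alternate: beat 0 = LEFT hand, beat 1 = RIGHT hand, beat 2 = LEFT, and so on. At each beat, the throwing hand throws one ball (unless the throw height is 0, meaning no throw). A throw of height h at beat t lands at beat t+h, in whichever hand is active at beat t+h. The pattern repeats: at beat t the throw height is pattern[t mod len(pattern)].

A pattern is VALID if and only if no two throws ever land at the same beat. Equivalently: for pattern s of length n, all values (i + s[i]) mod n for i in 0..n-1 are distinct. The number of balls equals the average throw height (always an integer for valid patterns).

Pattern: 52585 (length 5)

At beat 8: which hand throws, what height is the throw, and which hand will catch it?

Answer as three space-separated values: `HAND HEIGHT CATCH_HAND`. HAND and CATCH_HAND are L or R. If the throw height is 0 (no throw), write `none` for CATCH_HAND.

Beat 8: 8 mod 2 = 0, so hand = L
Throw height = pattern[8 mod 5] = pattern[3] = 8
Lands at beat 8+8=16, 16 mod 2 = 0, so catch hand = L

Answer: L 8 L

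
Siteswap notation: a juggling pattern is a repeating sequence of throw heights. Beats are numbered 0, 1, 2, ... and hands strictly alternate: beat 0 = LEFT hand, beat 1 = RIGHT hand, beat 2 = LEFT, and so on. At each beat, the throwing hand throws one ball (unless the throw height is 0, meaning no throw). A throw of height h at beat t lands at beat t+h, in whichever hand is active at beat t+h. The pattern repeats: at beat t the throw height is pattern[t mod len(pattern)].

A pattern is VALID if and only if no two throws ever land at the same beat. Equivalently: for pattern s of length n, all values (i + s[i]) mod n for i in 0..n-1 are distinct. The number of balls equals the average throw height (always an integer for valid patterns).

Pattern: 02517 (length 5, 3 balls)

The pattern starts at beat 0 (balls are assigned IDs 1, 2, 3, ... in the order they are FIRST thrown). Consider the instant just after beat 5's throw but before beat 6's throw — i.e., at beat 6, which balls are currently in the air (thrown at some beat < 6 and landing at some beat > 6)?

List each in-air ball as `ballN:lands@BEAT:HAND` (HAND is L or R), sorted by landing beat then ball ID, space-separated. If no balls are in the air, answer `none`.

Answer: ball2:lands@7:R ball1:lands@11:R

Derivation:
Beat 1 (R): throw ball1 h=2 -> lands@3:R; in-air after throw: [b1@3:R]
Beat 2 (L): throw ball2 h=5 -> lands@7:R; in-air after throw: [b1@3:R b2@7:R]
Beat 3 (R): throw ball1 h=1 -> lands@4:L; in-air after throw: [b1@4:L b2@7:R]
Beat 4 (L): throw ball1 h=7 -> lands@11:R; in-air after throw: [b2@7:R b1@11:R]
Beat 6 (L): throw ball3 h=2 -> lands@8:L; in-air after throw: [b2@7:R b3@8:L b1@11:R]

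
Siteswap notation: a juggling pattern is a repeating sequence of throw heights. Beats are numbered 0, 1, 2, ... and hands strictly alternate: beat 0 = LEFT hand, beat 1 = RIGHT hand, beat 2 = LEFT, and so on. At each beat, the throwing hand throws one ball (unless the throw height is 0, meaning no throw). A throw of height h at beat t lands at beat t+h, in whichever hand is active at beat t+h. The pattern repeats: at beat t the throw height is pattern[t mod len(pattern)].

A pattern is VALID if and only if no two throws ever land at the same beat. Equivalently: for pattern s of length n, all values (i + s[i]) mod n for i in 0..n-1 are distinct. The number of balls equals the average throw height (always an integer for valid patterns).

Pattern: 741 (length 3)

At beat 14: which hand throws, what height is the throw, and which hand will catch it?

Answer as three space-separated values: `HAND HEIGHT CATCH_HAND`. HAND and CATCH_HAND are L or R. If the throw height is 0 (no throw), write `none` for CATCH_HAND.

Answer: L 1 R

Derivation:
Beat 14: 14 mod 2 = 0, so hand = L
Throw height = pattern[14 mod 3] = pattern[2] = 1
Lands at beat 14+1=15, 15 mod 2 = 1, so catch hand = R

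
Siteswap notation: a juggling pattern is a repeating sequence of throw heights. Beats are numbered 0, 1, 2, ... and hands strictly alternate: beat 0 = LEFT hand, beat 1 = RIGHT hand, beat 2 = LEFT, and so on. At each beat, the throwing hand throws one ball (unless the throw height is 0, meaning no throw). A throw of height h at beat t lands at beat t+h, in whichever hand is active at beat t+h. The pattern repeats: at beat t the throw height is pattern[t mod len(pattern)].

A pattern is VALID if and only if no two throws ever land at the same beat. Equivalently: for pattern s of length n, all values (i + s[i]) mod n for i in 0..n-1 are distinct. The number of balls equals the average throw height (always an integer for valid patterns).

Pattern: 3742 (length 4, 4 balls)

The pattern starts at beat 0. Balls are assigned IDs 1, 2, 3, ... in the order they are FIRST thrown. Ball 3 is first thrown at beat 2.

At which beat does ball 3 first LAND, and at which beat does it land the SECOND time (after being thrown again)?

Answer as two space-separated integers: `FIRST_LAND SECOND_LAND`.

Beat 0 (L): throw ball1 h=3 -> lands@3:R; in-air after throw: [b1@3:R]
Beat 1 (R): throw ball2 h=7 -> lands@8:L; in-air after throw: [b1@3:R b2@8:L]
Beat 2 (L): throw ball3 h=4 -> lands@6:L; in-air after throw: [b1@3:R b3@6:L b2@8:L]
Beat 3 (R): throw ball1 h=2 -> lands@5:R; in-air after throw: [b1@5:R b3@6:L b2@8:L]
Beat 4 (L): throw ball4 h=3 -> lands@7:R; in-air after throw: [b1@5:R b3@6:L b4@7:R b2@8:L]
Beat 5 (R): throw ball1 h=7 -> lands@12:L; in-air after throw: [b3@6:L b4@7:R b2@8:L b1@12:L]
Beat 6 (L): throw ball3 h=4 -> lands@10:L; in-air after throw: [b4@7:R b2@8:L b3@10:L b1@12:L]
Beat 7 (R): throw ball4 h=2 -> lands@9:R; in-air after throw: [b2@8:L b4@9:R b3@10:L b1@12:L]
Beat 8 (L): throw ball2 h=3 -> lands@11:R; in-air after throw: [b4@9:R b3@10:L b2@11:R b1@12:L]
Beat 9 (R): throw ball4 h=7 -> lands@16:L; in-air after throw: [b3@10:L b2@11:R b1@12:L b4@16:L]
Beat 10 (L): throw ball3 h=4 -> lands@14:L; in-air after throw: [b2@11:R b1@12:L b3@14:L b4@16:L]
Ball 3: thrown@2 h=4 -> first land @6; rethrown@6 h=4 -> second land @10

Answer: 6 10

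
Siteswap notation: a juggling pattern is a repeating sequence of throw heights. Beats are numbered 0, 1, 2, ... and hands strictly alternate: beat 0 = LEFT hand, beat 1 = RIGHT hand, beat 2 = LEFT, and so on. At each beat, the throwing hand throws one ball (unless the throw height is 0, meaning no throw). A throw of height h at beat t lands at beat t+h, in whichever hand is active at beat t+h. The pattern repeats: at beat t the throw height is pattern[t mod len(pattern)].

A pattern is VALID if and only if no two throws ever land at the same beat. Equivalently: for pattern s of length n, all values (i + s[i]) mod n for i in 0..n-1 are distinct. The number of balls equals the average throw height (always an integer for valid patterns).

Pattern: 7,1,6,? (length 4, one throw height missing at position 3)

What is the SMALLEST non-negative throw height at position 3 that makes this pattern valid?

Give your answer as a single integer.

Answer: 2

Derivation:
i=0: (0 + 7) mod 4 = 3
i=1: (1 + 1) mod 4 = 2
i=2: (2 + 6) mod 4 = 0
i=3: s[i]=? (unknown)
Known residues: [0, 2, 3]; need a permutation of 0..3, so missing residue r = 1
Need (3 + s) mod 4 = 1; smallest s = (1 - 3) mod 4 = 2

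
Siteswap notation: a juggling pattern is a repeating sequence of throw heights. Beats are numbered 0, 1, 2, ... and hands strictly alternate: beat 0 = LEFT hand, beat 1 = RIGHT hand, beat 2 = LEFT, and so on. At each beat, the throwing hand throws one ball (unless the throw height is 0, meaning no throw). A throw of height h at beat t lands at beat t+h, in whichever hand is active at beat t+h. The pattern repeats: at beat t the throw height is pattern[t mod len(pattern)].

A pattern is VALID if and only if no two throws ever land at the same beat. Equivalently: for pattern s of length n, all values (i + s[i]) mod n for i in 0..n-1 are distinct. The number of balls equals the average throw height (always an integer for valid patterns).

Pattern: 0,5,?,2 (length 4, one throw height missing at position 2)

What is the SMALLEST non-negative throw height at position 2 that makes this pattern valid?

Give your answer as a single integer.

i=0: (0 + 0) mod 4 = 0
i=1: (1 + 5) mod 4 = 2
i=2: s[i]=? (unknown)
i=3: (3 + 2) mod 4 = 1
Known residues: [0, 1, 2]; need a permutation of 0..3, so missing residue r = 3
Need (2 + s) mod 4 = 3; smallest s = (3 - 2) mod 4 = 1

Answer: 1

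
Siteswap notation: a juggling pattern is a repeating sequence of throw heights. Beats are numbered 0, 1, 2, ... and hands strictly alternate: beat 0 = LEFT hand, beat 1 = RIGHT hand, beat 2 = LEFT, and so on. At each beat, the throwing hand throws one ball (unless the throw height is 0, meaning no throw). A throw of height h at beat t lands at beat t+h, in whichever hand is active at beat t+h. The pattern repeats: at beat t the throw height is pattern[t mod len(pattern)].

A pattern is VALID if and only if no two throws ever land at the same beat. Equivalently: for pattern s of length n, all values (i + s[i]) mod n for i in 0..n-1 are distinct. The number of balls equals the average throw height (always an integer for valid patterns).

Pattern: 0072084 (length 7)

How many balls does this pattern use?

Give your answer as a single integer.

Pattern = [0, 0, 7, 2, 0, 8, 4], length n = 7
  position 0: throw height = 0, running sum = 0
  position 1: throw height = 0, running sum = 0
  position 2: throw height = 7, running sum = 7
  position 3: throw height = 2, running sum = 9
  position 4: throw height = 0, running sum = 9
  position 5: throw height = 8, running sum = 17
  position 6: throw height = 4, running sum = 21
Total sum = 21; balls = sum / n = 21 / 7 = 3

Answer: 3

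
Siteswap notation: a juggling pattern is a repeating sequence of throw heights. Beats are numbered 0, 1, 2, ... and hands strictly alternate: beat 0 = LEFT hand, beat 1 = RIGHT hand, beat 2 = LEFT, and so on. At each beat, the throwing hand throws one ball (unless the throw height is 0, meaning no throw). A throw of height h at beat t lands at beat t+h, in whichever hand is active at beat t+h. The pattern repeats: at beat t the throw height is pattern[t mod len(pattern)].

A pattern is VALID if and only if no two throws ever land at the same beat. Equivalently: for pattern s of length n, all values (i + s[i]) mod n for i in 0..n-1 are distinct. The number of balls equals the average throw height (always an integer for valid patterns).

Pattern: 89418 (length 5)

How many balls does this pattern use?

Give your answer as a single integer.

Answer: 6

Derivation:
Pattern = [8, 9, 4, 1, 8], length n = 5
  position 0: throw height = 8, running sum = 8
  position 1: throw height = 9, running sum = 17
  position 2: throw height = 4, running sum = 21
  position 3: throw height = 1, running sum = 22
  position 4: throw height = 8, running sum = 30
Total sum = 30; balls = sum / n = 30 / 5 = 6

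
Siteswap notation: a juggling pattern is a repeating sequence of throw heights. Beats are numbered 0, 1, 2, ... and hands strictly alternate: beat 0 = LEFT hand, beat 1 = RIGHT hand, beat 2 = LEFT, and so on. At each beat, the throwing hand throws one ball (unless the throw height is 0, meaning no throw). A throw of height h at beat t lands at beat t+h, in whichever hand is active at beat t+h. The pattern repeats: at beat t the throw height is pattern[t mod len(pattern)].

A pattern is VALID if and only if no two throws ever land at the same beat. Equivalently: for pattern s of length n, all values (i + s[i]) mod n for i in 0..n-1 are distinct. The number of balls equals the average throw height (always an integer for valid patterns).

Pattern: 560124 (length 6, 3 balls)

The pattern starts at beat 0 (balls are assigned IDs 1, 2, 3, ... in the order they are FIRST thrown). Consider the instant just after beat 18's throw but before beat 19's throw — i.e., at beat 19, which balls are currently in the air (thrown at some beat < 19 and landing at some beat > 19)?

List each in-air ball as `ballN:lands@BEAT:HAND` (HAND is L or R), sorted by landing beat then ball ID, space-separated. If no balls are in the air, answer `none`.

Beat 0 (L): throw ball1 h=5 -> lands@5:R; in-air after throw: [b1@5:R]
Beat 1 (R): throw ball2 h=6 -> lands@7:R; in-air after throw: [b1@5:R b2@7:R]
Beat 3 (R): throw ball3 h=1 -> lands@4:L; in-air after throw: [b3@4:L b1@5:R b2@7:R]
Beat 4 (L): throw ball3 h=2 -> lands@6:L; in-air after throw: [b1@5:R b3@6:L b2@7:R]
Beat 5 (R): throw ball1 h=4 -> lands@9:R; in-air after throw: [b3@6:L b2@7:R b1@9:R]
Beat 6 (L): throw ball3 h=5 -> lands@11:R; in-air after throw: [b2@7:R b1@9:R b3@11:R]
Beat 7 (R): throw ball2 h=6 -> lands@13:R; in-air after throw: [b1@9:R b3@11:R b2@13:R]
Beat 9 (R): throw ball1 h=1 -> lands@10:L; in-air after throw: [b1@10:L b3@11:R b2@13:R]
Beat 10 (L): throw ball1 h=2 -> lands@12:L; in-air after throw: [b3@11:R b1@12:L b2@13:R]
Beat 11 (R): throw ball3 h=4 -> lands@15:R; in-air after throw: [b1@12:L b2@13:R b3@15:R]
Beat 12 (L): throw ball1 h=5 -> lands@17:R; in-air after throw: [b2@13:R b3@15:R b1@17:R]
Beat 13 (R): throw ball2 h=6 -> lands@19:R; in-air after throw: [b3@15:R b1@17:R b2@19:R]
Beat 15 (R): throw ball3 h=1 -> lands@16:L; in-air after throw: [b3@16:L b1@17:R b2@19:R]
Beat 16 (L): throw ball3 h=2 -> lands@18:L; in-air after throw: [b1@17:R b3@18:L b2@19:R]
Beat 17 (R): throw ball1 h=4 -> lands@21:R; in-air after throw: [b3@18:L b2@19:R b1@21:R]
Beat 18 (L): throw ball3 h=5 -> lands@23:R; in-air after throw: [b2@19:R b1@21:R b3@23:R]
Beat 19 (R): throw ball2 h=6 -> lands@25:R; in-air after throw: [b1@21:R b3@23:R b2@25:R]

Answer: ball1:lands@21:R ball3:lands@23:R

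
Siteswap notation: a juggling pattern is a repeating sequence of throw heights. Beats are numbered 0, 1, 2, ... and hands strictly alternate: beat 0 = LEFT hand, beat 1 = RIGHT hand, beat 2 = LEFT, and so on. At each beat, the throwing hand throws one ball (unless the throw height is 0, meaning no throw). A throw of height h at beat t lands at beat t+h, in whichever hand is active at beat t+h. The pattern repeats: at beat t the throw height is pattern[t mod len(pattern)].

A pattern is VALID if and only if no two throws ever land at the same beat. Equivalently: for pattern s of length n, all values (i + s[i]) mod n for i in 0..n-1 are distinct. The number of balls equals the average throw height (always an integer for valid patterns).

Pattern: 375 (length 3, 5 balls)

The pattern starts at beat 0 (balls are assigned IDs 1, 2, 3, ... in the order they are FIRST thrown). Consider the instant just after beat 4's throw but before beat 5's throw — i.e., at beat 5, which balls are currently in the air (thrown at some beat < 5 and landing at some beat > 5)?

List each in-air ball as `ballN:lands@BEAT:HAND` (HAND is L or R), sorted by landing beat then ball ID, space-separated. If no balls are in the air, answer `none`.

Beat 0 (L): throw ball1 h=3 -> lands@3:R; in-air after throw: [b1@3:R]
Beat 1 (R): throw ball2 h=7 -> lands@8:L; in-air after throw: [b1@3:R b2@8:L]
Beat 2 (L): throw ball3 h=5 -> lands@7:R; in-air after throw: [b1@3:R b3@7:R b2@8:L]
Beat 3 (R): throw ball1 h=3 -> lands@6:L; in-air after throw: [b1@6:L b3@7:R b2@8:L]
Beat 4 (L): throw ball4 h=7 -> lands@11:R; in-air after throw: [b1@6:L b3@7:R b2@8:L b4@11:R]
Beat 5 (R): throw ball5 h=5 -> lands@10:L; in-air after throw: [b1@6:L b3@7:R b2@8:L b5@10:L b4@11:R]

Answer: ball1:lands@6:L ball3:lands@7:R ball2:lands@8:L ball4:lands@11:R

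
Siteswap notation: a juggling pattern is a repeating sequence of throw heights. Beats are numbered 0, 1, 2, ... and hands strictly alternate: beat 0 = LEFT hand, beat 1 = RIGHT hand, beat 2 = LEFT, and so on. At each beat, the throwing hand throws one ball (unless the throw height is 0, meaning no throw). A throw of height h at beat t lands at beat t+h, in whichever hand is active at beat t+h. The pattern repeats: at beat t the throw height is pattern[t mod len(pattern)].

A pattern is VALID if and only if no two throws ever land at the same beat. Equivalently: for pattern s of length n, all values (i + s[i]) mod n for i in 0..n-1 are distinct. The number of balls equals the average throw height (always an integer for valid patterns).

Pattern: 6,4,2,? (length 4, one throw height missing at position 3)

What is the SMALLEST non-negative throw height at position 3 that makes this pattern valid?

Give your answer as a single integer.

Answer: 0

Derivation:
i=0: (0 + 6) mod 4 = 2
i=1: (1 + 4) mod 4 = 1
i=2: (2 + 2) mod 4 = 0
i=3: s[i]=? (unknown)
Known residues: [0, 1, 2]; need a permutation of 0..3, so missing residue r = 3
Need (3 + s) mod 4 = 3; smallest s = (3 - 3) mod 4 = 0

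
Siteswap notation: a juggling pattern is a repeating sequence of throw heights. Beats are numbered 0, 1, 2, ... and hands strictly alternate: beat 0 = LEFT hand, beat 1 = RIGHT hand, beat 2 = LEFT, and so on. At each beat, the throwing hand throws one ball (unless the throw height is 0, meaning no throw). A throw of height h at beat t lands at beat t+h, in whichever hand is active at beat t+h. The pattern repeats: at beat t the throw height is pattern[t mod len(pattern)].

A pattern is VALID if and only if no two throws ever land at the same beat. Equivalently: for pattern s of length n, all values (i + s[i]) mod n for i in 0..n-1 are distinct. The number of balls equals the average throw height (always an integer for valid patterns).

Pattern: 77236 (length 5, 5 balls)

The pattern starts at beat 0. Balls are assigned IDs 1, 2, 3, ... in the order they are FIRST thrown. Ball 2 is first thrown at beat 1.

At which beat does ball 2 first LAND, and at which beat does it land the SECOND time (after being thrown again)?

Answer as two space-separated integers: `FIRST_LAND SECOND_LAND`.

Answer: 8 11

Derivation:
Beat 0 (L): throw ball1 h=7 -> lands@7:R; in-air after throw: [b1@7:R]
Beat 1 (R): throw ball2 h=7 -> lands@8:L; in-air after throw: [b1@7:R b2@8:L]
Beat 2 (L): throw ball3 h=2 -> lands@4:L; in-air after throw: [b3@4:L b1@7:R b2@8:L]
Beat 3 (R): throw ball4 h=3 -> lands@6:L; in-air after throw: [b3@4:L b4@6:L b1@7:R b2@8:L]
Beat 4 (L): throw ball3 h=6 -> lands@10:L; in-air after throw: [b4@6:L b1@7:R b2@8:L b3@10:L]
Beat 5 (R): throw ball5 h=7 -> lands@12:L; in-air after throw: [b4@6:L b1@7:R b2@8:L b3@10:L b5@12:L]
Beat 6 (L): throw ball4 h=7 -> lands@13:R; in-air after throw: [b1@7:R b2@8:L b3@10:L b5@12:L b4@13:R]
Beat 7 (R): throw ball1 h=2 -> lands@9:R; in-air after throw: [b2@8:L b1@9:R b3@10:L b5@12:L b4@13:R]
Beat 8 (L): throw ball2 h=3 -> lands@11:R; in-air after throw: [b1@9:R b3@10:L b2@11:R b5@12:L b4@13:R]
Beat 9 (R): throw ball1 h=6 -> lands@15:R; in-air after throw: [b3@10:L b2@11:R b5@12:L b4@13:R b1@15:R]
Beat 10 (L): throw ball3 h=7 -> lands@17:R; in-air after throw: [b2@11:R b5@12:L b4@13:R b1@15:R b3@17:R]
Beat 11 (R): throw ball2 h=7 -> lands@18:L; in-air after throw: [b5@12:L b4@13:R b1@15:R b3@17:R b2@18:L]
Ball 2: thrown@1 h=7 -> first land @8; rethrown@8 h=3 -> second land @11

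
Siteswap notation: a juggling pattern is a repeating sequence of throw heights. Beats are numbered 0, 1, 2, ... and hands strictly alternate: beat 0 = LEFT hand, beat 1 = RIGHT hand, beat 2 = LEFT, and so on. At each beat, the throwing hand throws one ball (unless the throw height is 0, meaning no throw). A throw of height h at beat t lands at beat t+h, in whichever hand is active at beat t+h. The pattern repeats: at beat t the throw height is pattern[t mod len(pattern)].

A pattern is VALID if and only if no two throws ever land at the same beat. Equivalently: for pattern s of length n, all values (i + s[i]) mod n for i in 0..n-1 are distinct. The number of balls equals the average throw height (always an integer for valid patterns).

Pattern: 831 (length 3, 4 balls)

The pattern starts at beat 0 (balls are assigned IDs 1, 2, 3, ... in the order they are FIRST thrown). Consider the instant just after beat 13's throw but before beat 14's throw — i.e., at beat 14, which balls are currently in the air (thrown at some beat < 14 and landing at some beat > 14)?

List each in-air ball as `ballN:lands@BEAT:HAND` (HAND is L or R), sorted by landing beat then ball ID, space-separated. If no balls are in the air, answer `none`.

Beat 0 (L): throw ball1 h=8 -> lands@8:L; in-air after throw: [b1@8:L]
Beat 1 (R): throw ball2 h=3 -> lands@4:L; in-air after throw: [b2@4:L b1@8:L]
Beat 2 (L): throw ball3 h=1 -> lands@3:R; in-air after throw: [b3@3:R b2@4:L b1@8:L]
Beat 3 (R): throw ball3 h=8 -> lands@11:R; in-air after throw: [b2@4:L b1@8:L b3@11:R]
Beat 4 (L): throw ball2 h=3 -> lands@7:R; in-air after throw: [b2@7:R b1@8:L b3@11:R]
Beat 5 (R): throw ball4 h=1 -> lands@6:L; in-air after throw: [b4@6:L b2@7:R b1@8:L b3@11:R]
Beat 6 (L): throw ball4 h=8 -> lands@14:L; in-air after throw: [b2@7:R b1@8:L b3@11:R b4@14:L]
Beat 7 (R): throw ball2 h=3 -> lands@10:L; in-air after throw: [b1@8:L b2@10:L b3@11:R b4@14:L]
Beat 8 (L): throw ball1 h=1 -> lands@9:R; in-air after throw: [b1@9:R b2@10:L b3@11:R b4@14:L]
Beat 9 (R): throw ball1 h=8 -> lands@17:R; in-air after throw: [b2@10:L b3@11:R b4@14:L b1@17:R]
Beat 10 (L): throw ball2 h=3 -> lands@13:R; in-air after throw: [b3@11:R b2@13:R b4@14:L b1@17:R]
Beat 11 (R): throw ball3 h=1 -> lands@12:L; in-air after throw: [b3@12:L b2@13:R b4@14:L b1@17:R]
Beat 12 (L): throw ball3 h=8 -> lands@20:L; in-air after throw: [b2@13:R b4@14:L b1@17:R b3@20:L]
Beat 13 (R): throw ball2 h=3 -> lands@16:L; in-air after throw: [b4@14:L b2@16:L b1@17:R b3@20:L]
Beat 14 (L): throw ball4 h=1 -> lands@15:R; in-air after throw: [b4@15:R b2@16:L b1@17:R b3@20:L]

Answer: ball2:lands@16:L ball1:lands@17:R ball3:lands@20:L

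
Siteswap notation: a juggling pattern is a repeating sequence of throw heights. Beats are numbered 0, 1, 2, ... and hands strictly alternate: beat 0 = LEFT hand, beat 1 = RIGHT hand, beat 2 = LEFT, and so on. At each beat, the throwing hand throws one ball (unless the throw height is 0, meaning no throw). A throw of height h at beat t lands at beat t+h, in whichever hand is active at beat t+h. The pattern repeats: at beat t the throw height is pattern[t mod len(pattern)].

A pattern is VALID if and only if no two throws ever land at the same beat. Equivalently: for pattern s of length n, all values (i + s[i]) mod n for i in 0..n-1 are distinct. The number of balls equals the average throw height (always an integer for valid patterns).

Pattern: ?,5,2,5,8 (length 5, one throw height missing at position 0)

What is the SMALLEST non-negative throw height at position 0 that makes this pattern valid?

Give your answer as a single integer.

i=0: s[i]=? (unknown)
i=1: (1 + 5) mod 5 = 1
i=2: (2 + 2) mod 5 = 4
i=3: (3 + 5) mod 5 = 3
i=4: (4 + 8) mod 5 = 2
Known residues: [1, 2, 3, 4]; need a permutation of 0..4, so missing residue r = 0
Need (0 + s) mod 5 = 0; smallest s = (0 - 0) mod 5 = 0

Answer: 0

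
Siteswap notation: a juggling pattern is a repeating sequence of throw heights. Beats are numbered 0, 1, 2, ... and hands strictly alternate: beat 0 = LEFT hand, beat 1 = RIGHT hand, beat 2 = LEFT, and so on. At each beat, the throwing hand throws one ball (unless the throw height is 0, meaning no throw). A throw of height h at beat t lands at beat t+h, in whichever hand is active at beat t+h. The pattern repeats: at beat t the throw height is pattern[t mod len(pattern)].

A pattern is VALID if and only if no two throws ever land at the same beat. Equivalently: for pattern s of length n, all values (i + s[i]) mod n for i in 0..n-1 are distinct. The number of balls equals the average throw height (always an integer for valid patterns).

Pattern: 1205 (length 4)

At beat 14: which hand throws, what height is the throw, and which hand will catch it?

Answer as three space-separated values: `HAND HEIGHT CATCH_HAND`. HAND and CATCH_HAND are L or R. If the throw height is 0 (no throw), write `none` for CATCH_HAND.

Answer: L 0 none

Derivation:
Beat 14: 14 mod 2 = 0, so hand = L
Throw height = pattern[14 mod 4] = pattern[2] = 0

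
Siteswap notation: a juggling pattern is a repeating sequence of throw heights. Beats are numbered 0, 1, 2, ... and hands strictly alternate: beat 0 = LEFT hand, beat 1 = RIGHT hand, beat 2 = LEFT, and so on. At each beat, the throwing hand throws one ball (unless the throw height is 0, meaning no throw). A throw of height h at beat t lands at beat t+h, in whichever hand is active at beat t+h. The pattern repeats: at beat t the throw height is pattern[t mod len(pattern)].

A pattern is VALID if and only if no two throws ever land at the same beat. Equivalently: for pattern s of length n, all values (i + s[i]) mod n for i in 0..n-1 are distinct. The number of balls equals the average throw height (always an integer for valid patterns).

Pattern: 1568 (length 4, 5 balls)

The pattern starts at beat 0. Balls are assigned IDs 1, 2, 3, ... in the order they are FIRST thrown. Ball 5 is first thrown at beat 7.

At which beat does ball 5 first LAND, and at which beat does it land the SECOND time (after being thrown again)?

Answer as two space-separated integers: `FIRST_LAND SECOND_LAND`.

Beat 0 (L): throw ball1 h=1 -> lands@1:R; in-air after throw: [b1@1:R]
Beat 1 (R): throw ball1 h=5 -> lands@6:L; in-air after throw: [b1@6:L]
Beat 2 (L): throw ball2 h=6 -> lands@8:L; in-air after throw: [b1@6:L b2@8:L]
Beat 3 (R): throw ball3 h=8 -> lands@11:R; in-air after throw: [b1@6:L b2@8:L b3@11:R]
Beat 4 (L): throw ball4 h=1 -> lands@5:R; in-air after throw: [b4@5:R b1@6:L b2@8:L b3@11:R]
Beat 5 (R): throw ball4 h=5 -> lands@10:L; in-air after throw: [b1@6:L b2@8:L b4@10:L b3@11:R]
Beat 6 (L): throw ball1 h=6 -> lands@12:L; in-air after throw: [b2@8:L b4@10:L b3@11:R b1@12:L]
Beat 7 (R): throw ball5 h=8 -> lands@15:R; in-air after throw: [b2@8:L b4@10:L b3@11:R b1@12:L b5@15:R]
Beat 8 (L): throw ball2 h=1 -> lands@9:R; in-air after throw: [b2@9:R b4@10:L b3@11:R b1@12:L b5@15:R]
Beat 9 (R): throw ball2 h=5 -> lands@14:L; in-air after throw: [b4@10:L b3@11:R b1@12:L b2@14:L b5@15:R]
Beat 10 (L): throw ball4 h=6 -> lands@16:L; in-air after throw: [b3@11:R b1@12:L b2@14:L b5@15:R b4@16:L]
Beat 11 (R): throw ball3 h=8 -> lands@19:R; in-air after throw: [b1@12:L b2@14:L b5@15:R b4@16:L b3@19:R]
Beat 12 (L): throw ball1 h=1 -> lands@13:R; in-air after throw: [b1@13:R b2@14:L b5@15:R b4@16:L b3@19:R]
Beat 13 (R): throw ball1 h=5 -> lands@18:L; in-air after throw: [b2@14:L b5@15:R b4@16:L b1@18:L b3@19:R]
Beat 14 (L): throw ball2 h=6 -> lands@20:L; in-air after throw: [b5@15:R b4@16:L b1@18:L b3@19:R b2@20:L]
Beat 15 (R): throw ball5 h=8 -> lands@23:R; in-air after throw: [b4@16:L b1@18:L b3@19:R b2@20:L b5@23:R]
Beat 16 (L): throw ball4 h=1 -> lands@17:R; in-air after throw: [b4@17:R b1@18:L b3@19:R b2@20:L b5@23:R]
Beat 17 (R): throw ball4 h=5 -> lands@22:L; in-air after throw: [b1@18:L b3@19:R b2@20:L b4@22:L b5@23:R]
Beat 18 (L): throw ball1 h=6 -> lands@24:L; in-air after throw: [b3@19:R b2@20:L b4@22:L b5@23:R b1@24:L]
Beat 19 (R): throw ball3 h=8 -> lands@27:R; in-air after throw: [b2@20:L b4@22:L b5@23:R b1@24:L b3@27:R]
Beat 20 (L): throw ball2 h=1 -> lands@21:R; in-air after throw: [b2@21:R b4@22:L b5@23:R b1@24:L b3@27:R]
Beat 21 (R): throw ball2 h=5 -> lands@26:L; in-air after throw: [b4@22:L b5@23:R b1@24:L b2@26:L b3@27:R]
Beat 22 (L): throw ball4 h=6 -> lands@28:L; in-air after throw: [b5@23:R b1@24:L b2@26:L b3@27:R b4@28:L]
Ball 5: thrown@7 h=8 -> first land @15; rethrown@15 h=8 -> second land @23

Answer: 15 23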